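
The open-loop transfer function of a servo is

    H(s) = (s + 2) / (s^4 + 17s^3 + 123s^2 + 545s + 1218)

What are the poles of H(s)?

s = -2 ± 5j, -7, -6

The poles are the roots of the denominator s^4 + 17s^3 + 123s^2 + 545s + 1218 = 0.
Trying s = -7: the polynomial evaluates to 0, so (s + 7) is a factor.
Dividing out leaves s^3 + 10s^2 + 53s + 174 = 0.
This factors further as (s^2 + 4s + 29)(s + 6) = 0.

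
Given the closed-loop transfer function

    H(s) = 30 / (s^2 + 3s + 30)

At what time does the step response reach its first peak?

Comparing s^2 + 3s + 30 to s^2 + 2ζωₙs + ωₙ²: ωₙ = √30 ≈ 5.477 rad/s and ζ = 3/(2·√30) ≈ 0.2739.
ζωₙ = 3/2 = 1.5, so ω_d = ωₙ√(1−ζ²) = √(ωₙ² − (ζωₙ)²) = √(30 − 1.5²) = √27.75 ≈ 5.268 rad/s.
t_p = π/ω_d = π/5.268 ≈ 0.5964 s.

t_p ≈ 0.5964 s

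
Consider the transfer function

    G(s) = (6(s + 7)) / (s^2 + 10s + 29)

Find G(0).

At s = 0 each factor (s + a) contributes a and each (s^2 + bs + c) contributes c.
G(0) = 6·(7) / ((29)) = 42/29 = 42/29.

G(0) = 42/29 ≈ 1.448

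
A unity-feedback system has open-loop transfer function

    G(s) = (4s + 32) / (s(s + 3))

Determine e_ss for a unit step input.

G(s) has one pole at the origin.
This is a Type 1 system; for a step input the steady-state error is zero.

e_ss = 0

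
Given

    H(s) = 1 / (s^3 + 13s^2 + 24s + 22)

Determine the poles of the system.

The poles are the roots of the denominator s^3 + 13s^2 + 24s + 22 = 0.
Trying s = -11: the polynomial evaluates to 0, so (s + 11) is a factor.
Dividing out leaves s^2 + 2s + 2 = 0.
The quadratic formula then gives s = -1 ± 1j.

s = -1 + j, -1 - j, -11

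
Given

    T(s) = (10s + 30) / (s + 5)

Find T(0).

Set s = 0: T(0) = (30) / (5) = 6.

T(0) = 6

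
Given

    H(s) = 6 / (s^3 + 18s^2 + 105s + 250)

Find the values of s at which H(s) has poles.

The poles are the roots of the denominator s^3 + 18s^2 + 105s + 250 = 0.
Trying s = -10: the polynomial evaluates to 0, so (s + 10) is a factor.
Dividing out leaves s^2 + 8s + 25 = 0.
The quadratic formula then gives s = -4 ± 3j.

s = -4 + 3j, -4 - 3j, -10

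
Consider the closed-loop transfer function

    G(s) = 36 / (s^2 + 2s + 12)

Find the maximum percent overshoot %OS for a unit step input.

Comparing s^2 + 2s + 12 to s^2 + 2ζωₙs + ωₙ²: ωₙ = √12 ≈ 3.464 rad/s and ζ = 2/(2·√12) ≈ 0.2887.
%OS = 100·exp(−πζ/√(1−ζ²)) = 100·exp(−π·0.2887/√(1−0.2887²)) ≈ 38.8%.

%OS ≈ 38.8%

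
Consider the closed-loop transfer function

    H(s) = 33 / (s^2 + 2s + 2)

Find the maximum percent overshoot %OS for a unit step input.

Comparing s^2 + 2s + 2 to s^2 + 2ζωₙs + ωₙ²: ωₙ = √2 ≈ 1.414 rad/s and ζ = 2/(2·√2) ≈ 0.7071.
%OS = 100·exp(−πζ/√(1−ζ²)) = 100·exp(−π·0.7071/√(1−0.7071²)) ≈ 4.32%.

%OS ≈ 4.32%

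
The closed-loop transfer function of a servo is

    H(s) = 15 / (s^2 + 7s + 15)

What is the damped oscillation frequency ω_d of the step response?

Comparing s^2 + 7s + 15 to s^2 + 2ζωₙs + ωₙ²: ωₙ = √15 ≈ 3.873 rad/s and ζ = 7/(2·√15) ≈ 0.9037.
ζωₙ = 7/2 = 3.5, so ω_d = ωₙ√(1−ζ²) = √(ωₙ² − (ζωₙ)²) = √(15 − 3.5²) = √2.75 ≈ 1.658 rad/s.

ω_d ≈ 1.658 rad/s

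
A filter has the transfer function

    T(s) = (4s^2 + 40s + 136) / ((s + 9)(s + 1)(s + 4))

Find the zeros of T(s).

Set the numerator to zero: 4s^2 + 40s + 136 = 0, i.e. 4·(s^2 + 10s + 34) = 0.
Factoring: (s^2 + 10s + 34) = 0.

s = -5 ± 3j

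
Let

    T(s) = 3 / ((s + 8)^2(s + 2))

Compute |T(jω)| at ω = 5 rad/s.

Substitute s = j5: numerator = 3, denominator = -322 + j355.
|T(j5)| = |3| / |-322 + j355| = 3 / 479.28 ≈ 0.006259.

|T(j5)| ≈ 0.006259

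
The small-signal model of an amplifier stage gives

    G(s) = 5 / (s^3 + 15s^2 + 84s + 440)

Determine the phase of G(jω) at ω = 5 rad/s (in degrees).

∠G(j5) ≈ -77.57°

At s = j5: numerator = 5, denominator = 65 + j295.
∠G = ∠num − ∠den = 0° − (77.574°) = -77.57°.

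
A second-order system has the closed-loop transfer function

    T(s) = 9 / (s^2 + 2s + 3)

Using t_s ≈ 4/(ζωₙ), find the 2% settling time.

t_s ≈ 4 s

Comparing s^2 + 2s + 3 to s^2 + 2ζωₙs + ωₙ²: ωₙ = √3 ≈ 1.732 rad/s and ζ = 2/(2·√3) ≈ 0.5774.
ζωₙ = 2/2 = 1, so t_s ≈ 4/(ζωₙ) = 4/1 = 4 s.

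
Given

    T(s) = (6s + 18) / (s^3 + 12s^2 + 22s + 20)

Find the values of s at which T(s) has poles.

s = -1 ± j, -10

The poles are the roots of the denominator s^3 + 12s^2 + 22s + 20 = 0.
Trying s = -10: the polynomial evaluates to 0, so (s + 10) is a factor.
Dividing out leaves s^2 + 2s + 2 = 0.
The quadratic formula then gives s = -1 ± 1j.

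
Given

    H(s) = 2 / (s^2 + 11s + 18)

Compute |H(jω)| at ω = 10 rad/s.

Substitute s = j10: numerator = 2, denominator = -82 + j110.
|H(j10)| = |2| / |-82 + j110| = 2 / 137.20 ≈ 0.01458.

|H(j10)| ≈ 0.01458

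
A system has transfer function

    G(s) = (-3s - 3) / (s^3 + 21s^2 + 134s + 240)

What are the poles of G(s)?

The poles are the roots of the denominator s^3 + 21s^2 + 134s + 240 = 0.
Trying s = -10: the polynomial evaluates to 0, so (s + 10) is a factor.
Dividing out leaves s^2 + 11s + 24 = 0.
Factoring the quadratic: (s + 8)(s + 3) = 0.

s = -10, -8, -3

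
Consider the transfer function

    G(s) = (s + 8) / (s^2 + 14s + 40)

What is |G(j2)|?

Substitute s = j2: numerator = 8 + j2, denominator = 36 + j28.
|G(j2)| = |8 + j2| / |36 + j28| = 8.2462 / 45.607 ≈ 0.1808.

|G(j2)| ≈ 0.1808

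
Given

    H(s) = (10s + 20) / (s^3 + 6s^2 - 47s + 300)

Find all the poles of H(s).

s = 3 + 4j, 3 - 4j, -12

The poles are the roots of the denominator s^3 + 6s^2 - 47s + 300 = 0.
Trying s = -12: the polynomial evaluates to 0, so (s + 12) is a factor.
Dividing out leaves s^2 - 6s + 25 = 0.
The quadratic formula then gives s = 3 ± 4j.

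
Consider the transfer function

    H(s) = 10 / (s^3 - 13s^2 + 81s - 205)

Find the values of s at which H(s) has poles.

s = 4 + 5j, 4 - 5j, 5

The poles are the roots of the denominator s^3 - 13s^2 + 81s - 205 = 0.
Trying s = 5: the polynomial evaluates to 0, so (s - 5) is a factor.
Dividing out leaves s^2 - 8s + 41 = 0.
The quadratic formula then gives s = 4 ± 5j.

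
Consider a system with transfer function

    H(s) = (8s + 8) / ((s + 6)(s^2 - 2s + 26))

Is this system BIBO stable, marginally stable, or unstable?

unstable

The poles can be read from the denominator factors: s = -6, 1 + 5j, 1 - 5j.
Since the pole(s) at s = 1 ± 5j lie in the right half-plane, the system is unstable.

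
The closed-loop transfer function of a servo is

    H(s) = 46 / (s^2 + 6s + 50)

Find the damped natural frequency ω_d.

ω_d ≈ 6.403 rad/s

Comparing s^2 + 6s + 50 to s^2 + 2ζωₙs + ωₙ²: ωₙ = √50 ≈ 7.071 rad/s and ζ = 6/(2·√50) ≈ 0.4243.
ζωₙ = 6/2 = 3, so ω_d = ωₙ√(1−ζ²) = √(ωₙ² − (ζωₙ)²) = √(50 − 3²) = √41 ≈ 6.403 rad/s.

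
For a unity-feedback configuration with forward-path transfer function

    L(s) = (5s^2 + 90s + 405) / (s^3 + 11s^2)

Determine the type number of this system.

Factor s from the denominator: s^3 + 11s^2 = s^2·(s + 11).
There are 2 poles at the origin, so the system is Type 2.

Type 2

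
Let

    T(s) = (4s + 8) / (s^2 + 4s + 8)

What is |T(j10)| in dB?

Substitute s = j10: numerator = 8 + j40, denominator = -92 + j40.
|T(j10)| = |8 + j40| / |-92 + j40| = 40.792 / 100.32 ≈ 0.4066.
In decibels: 20·log₁₀(0.4066) ≈ -7.82 dB.

|T(j10)|_dB ≈ -7.82 dB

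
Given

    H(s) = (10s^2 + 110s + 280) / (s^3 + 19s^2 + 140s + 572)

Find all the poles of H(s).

The poles are the roots of the denominator s^3 + 19s^2 + 140s + 572 = 0.
Trying s = -11: the polynomial evaluates to 0, so (s + 11) is a factor.
Dividing out leaves s^2 + 8s + 52 = 0.
The quadratic formula then gives s = -4 ± 6j.

s = -4 + 6j, -4 - 6j, -11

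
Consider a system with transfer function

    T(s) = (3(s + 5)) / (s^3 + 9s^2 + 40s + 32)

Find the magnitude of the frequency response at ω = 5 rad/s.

Substitute s = j5: numerator = 15 + j15, denominator = -193 + j75.
|T(j5)| = |15 + j15| / |-193 + j75| = 21.213 / 207.06 ≈ 0.1024.

|T(j5)| ≈ 0.1024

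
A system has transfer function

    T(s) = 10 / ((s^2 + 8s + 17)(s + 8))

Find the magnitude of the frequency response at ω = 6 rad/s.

|T(j6)| ≈ 0.01937

Substitute s = j6: numerator = 10, denominator = -440 + j270.
|T(j6)| = |10| / |-440 + j270| = 10 / 516.24 ≈ 0.01937.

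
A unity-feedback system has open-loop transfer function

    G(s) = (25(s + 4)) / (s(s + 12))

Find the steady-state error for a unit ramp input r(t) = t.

G(s) has one pole at the origin.
This is a Type 1 system. Kv = lim_{s→0} s·G(s) = 100/12 = 25/3.
e_ss = 1/Kv = 1/(25/3) = 3/25 ≈ 0.1200.

e_ss = 0.1200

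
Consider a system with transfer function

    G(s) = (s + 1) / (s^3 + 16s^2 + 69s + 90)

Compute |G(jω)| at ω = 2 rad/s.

Substitute s = j2: numerator = 1 + j2, denominator = 26 + j130.
|G(j2)| = |1 + j2| / |26 + j130| = 2.2361 / 132.57 ≈ 0.01687.

|G(j2)| ≈ 0.01687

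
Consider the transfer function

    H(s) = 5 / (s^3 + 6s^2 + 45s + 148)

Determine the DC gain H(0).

H(0) = 5/148 ≈ 0.03378

Set s = 0: H(0) = (5) / (148) = 5/148.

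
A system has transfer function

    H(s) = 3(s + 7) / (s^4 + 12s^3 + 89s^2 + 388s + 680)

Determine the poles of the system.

The poles are the roots of the denominator s^4 + 12s^3 + 89s^2 + 388s + 680 = 0.
No real roots exist; factor into two real quadratics: (s^2 + 8s + 17)(s^2 + 4s + 40) = 0.
Each quadratic gives a conjugate pair via the quadratic formula.

s = -4 + j, -4 - j, -2 + 6j, -2 - 6j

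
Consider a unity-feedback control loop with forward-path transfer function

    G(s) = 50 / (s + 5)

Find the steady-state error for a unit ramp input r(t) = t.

G(s) has no poles at the origin.
This is a Type 0 system; Kv = lim_{s→0} s·G(s) = 0, so the steady-state error for a ramp input is infinite.

e_ss = ∞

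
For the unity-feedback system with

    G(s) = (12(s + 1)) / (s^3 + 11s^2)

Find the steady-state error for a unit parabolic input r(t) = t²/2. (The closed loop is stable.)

e_ss = 0.9167

G(s) has 2 poles at the origin.
This is a Type 2 system. Ka = lim_{s→0} s^2·G(s) = 12/11.
e_ss = 1/Ka = 1/(12/11) = 11/12 ≈ 0.9167.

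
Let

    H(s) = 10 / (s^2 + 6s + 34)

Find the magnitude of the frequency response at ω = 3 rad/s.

|H(j3)| ≈ 0.3246

Substitute s = j3: numerator = 10, denominator = 25 + j18.
|H(j3)| = |10| / |25 + j18| = 10 / 30.806 ≈ 0.3246.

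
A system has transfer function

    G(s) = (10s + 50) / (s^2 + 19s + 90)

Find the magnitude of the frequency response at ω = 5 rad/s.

|G(j5)| ≈ 0.6143

Substitute s = j5: numerator = 50 + j50, denominator = 65 + j95.
|G(j5)| = |50 + j50| / |65 + j95| = 70.711 / 115.11 ≈ 0.6143.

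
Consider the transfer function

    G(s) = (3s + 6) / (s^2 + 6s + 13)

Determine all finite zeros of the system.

Set the numerator to zero: 3s + 6 = 0, i.e. 3·(s + 2) = 0.
So s = -2.

s = -2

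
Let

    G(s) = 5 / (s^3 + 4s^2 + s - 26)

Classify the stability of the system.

unstable

The denominator s^3 + 4s^2 + s - 26 factors as (s^2 + 6s + 13)(s - 2), giving poles at s = -3 ± 2j, 2.
Since the pole(s) at s = 2 lie in the right half-plane, the system is unstable.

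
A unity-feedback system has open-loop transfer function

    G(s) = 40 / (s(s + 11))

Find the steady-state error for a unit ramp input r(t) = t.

G(s) has one pole at the origin.
This is a Type 1 system. Kv = lim_{s→0} s·G(s) = 40/11.
e_ss = 1/Kv = 1/(40/11) = 11/40 ≈ 0.2750.

e_ss = 0.2750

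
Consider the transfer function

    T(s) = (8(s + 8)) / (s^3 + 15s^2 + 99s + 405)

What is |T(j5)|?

|T(j5)| ≈ 0.2033

Substitute s = j5: numerator = 64 + j40, denominator = 30 + j370.
|T(j5)| = |64 + j40| / |30 + j370| = 75.472 / 371.21 ≈ 0.2033.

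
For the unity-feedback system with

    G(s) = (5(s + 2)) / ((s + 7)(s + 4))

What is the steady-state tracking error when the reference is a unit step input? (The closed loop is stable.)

e_ss = 0.7368

G(s) has no poles at the origin.
This is a Type 0 system. Kp = lim_{s→0} G(s) = 10/28 = 5/14.
e_ss = 1/(1 + Kp) = 1/(1 + 5/14) = 14/19 ≈ 0.7368.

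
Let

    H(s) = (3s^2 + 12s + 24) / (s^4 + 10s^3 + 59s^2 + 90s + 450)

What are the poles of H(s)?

s = 3j, -3j, -5 + 5j, -5 - 5j

The poles are the roots of the denominator s^4 + 10s^3 + 59s^2 + 90s + 450 = 0.
No real roots exist; factor into two real quadratics: (s^2 + 9)(s^2 + 10s + 50) = 0.
Each quadratic gives a conjugate pair via the quadratic formula.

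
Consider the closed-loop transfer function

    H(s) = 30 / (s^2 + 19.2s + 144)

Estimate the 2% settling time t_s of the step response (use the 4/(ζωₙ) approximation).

t_s ≈ 0.4167 s

Comparing s^2 + 19.2s + 144 to s^2 + 2ζωₙs + ωₙ²: ωₙ = 12 rad/s and ζ = 19.2/(2·12) = 0.8.
ζωₙ = 19.2/2 = 9.6, so t_s ≈ 4/(ζωₙ) = 4/9.6 ≈ 0.4167 s.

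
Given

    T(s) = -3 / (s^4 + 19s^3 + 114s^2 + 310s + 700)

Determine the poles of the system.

The poles are the roots of the denominator s^4 + 19s^3 + 114s^2 + 310s + 700 = 0.
Trying s = -10: the polynomial evaluates to 0, so (s + 10) is a factor.
Dividing out leaves s^3 + 9s^2 + 24s + 70 = 0.
This factors further as (s^2 + 2s + 10)(s + 7) = 0.

s = -1 ± 3j, -10, -7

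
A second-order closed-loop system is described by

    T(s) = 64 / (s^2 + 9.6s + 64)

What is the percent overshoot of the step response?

Comparing s^2 + 9.6s + 64 to s^2 + 2ζωₙs + ωₙ²: ωₙ = 8 rad/s and ζ = 9.6/(2·8) = 0.6.
%OS = 100·exp(−πζ/√(1−ζ²)) = 100·exp(−π·0.6/√(1−0.6²)) ≈ 9.48%.

%OS ≈ 9.48%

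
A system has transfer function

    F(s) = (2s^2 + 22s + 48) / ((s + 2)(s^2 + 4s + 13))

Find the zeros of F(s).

Set the numerator to zero: 2s^2 + 22s + 48 = 0, i.e. 2·(s^2 + 11s + 24) = 0.
Factoring: (s + 8)(s + 3) = 0.

s = -8, -3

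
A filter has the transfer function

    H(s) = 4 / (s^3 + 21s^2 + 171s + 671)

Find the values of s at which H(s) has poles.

s = -5 + 6j, -5 - 6j, -11

The poles are the roots of the denominator s^3 + 21s^2 + 171s + 671 = 0.
Trying s = -11: the polynomial evaluates to 0, so (s + 11) is a factor.
Dividing out leaves s^2 + 10s + 61 = 0.
The quadratic formula then gives s = -5 ± 6j.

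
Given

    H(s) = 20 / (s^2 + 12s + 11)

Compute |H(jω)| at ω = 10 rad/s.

Substitute s = j10: numerator = 20, denominator = -89 + j120.
|H(j10)| = |20| / |-89 + j120| = 20 / 149.40 ≈ 0.1339.

|H(j10)| ≈ 0.1339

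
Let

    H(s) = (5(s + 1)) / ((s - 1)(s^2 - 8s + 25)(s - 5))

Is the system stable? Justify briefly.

The poles can be read from the denominator factors: s = 1, 4 ± 3j, 5.
Since the pole(s) at s = 1, 4 ± 3j, 5 lie in the right half-plane, the system is unstable.

unstable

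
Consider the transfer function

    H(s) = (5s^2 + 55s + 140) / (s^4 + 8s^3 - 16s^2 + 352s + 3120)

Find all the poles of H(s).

s = 4 ± 6j, -6, -10

The poles are the roots of the denominator s^4 + 8s^3 - 16s^2 + 352s + 3120 = 0.
Trying s = -6: the polynomial evaluates to 0, so (s + 6) is a factor.
Dividing out leaves s^3 + 2s^2 - 28s + 520 = 0.
This factors further as (s^2 - 8s + 52)(s + 10) = 0.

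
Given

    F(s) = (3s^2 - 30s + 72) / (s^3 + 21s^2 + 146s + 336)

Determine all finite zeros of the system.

s = 6, 4

Set the numerator to zero: 3s^2 - 30s + 72 = 0, i.e. 3·(s^2 - 10s + 24) = 0.
Factoring: (s - 6)(s - 4) = 0.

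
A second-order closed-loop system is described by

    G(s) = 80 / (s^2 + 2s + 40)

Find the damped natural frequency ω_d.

Comparing s^2 + 2s + 40 to s^2 + 2ζωₙs + ωₙ²: ωₙ = √40 ≈ 6.325 rad/s and ζ = 2/(2·√40) ≈ 0.1581.
ζωₙ = 2/2 = 1, so ω_d = ωₙ√(1−ζ²) = √(ωₙ² − (ζωₙ)²) = √(40 − 1²) = √39 ≈ 6.245 rad/s.

ω_d ≈ 6.245 rad/s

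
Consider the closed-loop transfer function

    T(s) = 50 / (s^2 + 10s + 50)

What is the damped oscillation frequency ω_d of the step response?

ω_d = 5 rad/s

Comparing s^2 + 10s + 50 to s^2 + 2ζωₙs + ωₙ²: ωₙ = √50 ≈ 7.071 rad/s and ζ = 10/(2·√50) ≈ 0.7071.
ζωₙ = 10/2 = 5, so ω_d = ωₙ√(1−ζ²) = √(ωₙ² − (ζωₙ)²) = √(50 − 5²) = √25 = 5 rad/s.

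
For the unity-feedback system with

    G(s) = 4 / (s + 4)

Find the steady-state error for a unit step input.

G(s) has no poles at the origin.
This is a Type 0 system. Kp = lim_{s→0} G(s) = 4/4 = 1.
e_ss = 1/(1 + Kp) = 1/(1 + 1) = 1/2 ≈ 0.5000.

e_ss = 0.5000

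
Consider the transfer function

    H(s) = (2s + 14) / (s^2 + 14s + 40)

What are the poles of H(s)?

The poles are the roots of the denominator s^2 + 14s + 40 = 0.
Factoring: (s + 10)(s + 4) = 0, so s = -10 and s = -4.

s = -10, -4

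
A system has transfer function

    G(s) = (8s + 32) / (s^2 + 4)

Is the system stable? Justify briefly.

The denominator s^2 + 4 factors as (s^2 + 4), giving poles at s = 2j, -2j.
Since the simple pole(s) at s = 2j, -2j lie on the jω-axis with none in the right half-plane, the system is marginally stable.

marginally stable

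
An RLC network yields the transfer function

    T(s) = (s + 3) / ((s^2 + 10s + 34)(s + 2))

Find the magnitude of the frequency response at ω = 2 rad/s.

|T(j2)| ≈ 0.03536

Substitute s = j2: numerator = 3 + j2, denominator = 20 + j100.
|T(j2)| = |3 + j2| / |20 + j100| = 3.6056 / 101.98 ≈ 0.03536.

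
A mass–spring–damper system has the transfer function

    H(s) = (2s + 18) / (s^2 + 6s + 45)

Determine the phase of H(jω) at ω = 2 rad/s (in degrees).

At s = j2: numerator = 18 + j4, denominator = 41 + j12.
∠H = ∠num − ∠den = 12.529° − (16.314°) = -3.785°.

∠H(j2) ≈ -3.785°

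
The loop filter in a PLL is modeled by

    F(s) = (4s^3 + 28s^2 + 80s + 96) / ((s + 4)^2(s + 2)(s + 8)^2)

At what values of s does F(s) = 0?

Set the numerator to zero: 4s^3 + 28s^2 + 80s + 96 = 0, i.e. 4·(s^3 + 7s^2 + 20s + 24) = 0.
Factoring: (s^2 + 4s + 8)(s + 3) = 0.

s = -2 ± 2j, -3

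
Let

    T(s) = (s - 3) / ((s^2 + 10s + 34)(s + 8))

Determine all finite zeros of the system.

s = 3

Set the numerator to zero: s - 3 = 0.
So s = 3.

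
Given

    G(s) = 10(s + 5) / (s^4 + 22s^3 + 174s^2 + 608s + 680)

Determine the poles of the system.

The poles are the roots of the denominator s^4 + 22s^3 + 174s^2 + 608s + 680 = 0.
Trying s = -2: the polynomial evaluates to 0, so (s + 2) is a factor.
Dividing out leaves s^3 + 20s^2 + 134s + 340 = 0.
This factors further as (s^2 + 10s + 34)(s + 10) = 0.

s = -5 + 3j, -5 - 3j, -2, -10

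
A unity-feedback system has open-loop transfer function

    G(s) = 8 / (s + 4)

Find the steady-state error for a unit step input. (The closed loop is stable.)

e_ss = 0.3333

G(s) has no poles at the origin.
This is a Type 0 system. Kp = lim_{s→0} G(s) = 8/4 = 2.
e_ss = 1/(1 + Kp) = 1/(1 + 2) = 1/3 ≈ 0.3333.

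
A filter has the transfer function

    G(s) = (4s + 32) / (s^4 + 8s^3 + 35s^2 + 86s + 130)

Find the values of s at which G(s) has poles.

s = -3 + 2j, -3 - 2j, -1 + 3j, -1 - 3j

The poles are the roots of the denominator s^4 + 8s^3 + 35s^2 + 86s + 130 = 0.
No real roots exist; factor into two real quadratics: (s^2 + 6s + 13)(s^2 + 2s + 10) = 0.
Each quadratic gives a conjugate pair via the quadratic formula.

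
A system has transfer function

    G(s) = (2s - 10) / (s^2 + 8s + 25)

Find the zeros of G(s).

s = 5

Set the numerator to zero: 2s - 10 = 0, i.e. 2·(s - 5) = 0.
So s = 5.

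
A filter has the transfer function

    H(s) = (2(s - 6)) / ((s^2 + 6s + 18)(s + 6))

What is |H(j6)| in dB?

|H(j6)|_dB ≈ -26.1 dB

Substitute s = j6: numerator = -12 + j12, denominator = -324 + j108.
|H(j6)| = |-12 + j12| / |-324 + j108| = 16.971 / 341.53 ≈ 0.04969.
In decibels: 20·log₁₀(0.04969) ≈ -26.1 dB.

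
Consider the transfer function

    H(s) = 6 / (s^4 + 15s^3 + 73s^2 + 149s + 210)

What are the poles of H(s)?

s = -6, -7, -1 + 2j, -1 - 2j

The poles are the roots of the denominator s^4 + 15s^3 + 73s^2 + 149s + 210 = 0.
Trying s = -6: the polynomial evaluates to 0, so (s + 6) is a factor.
Dividing out leaves s^3 + 9s^2 + 19s + 35 = 0.
This factors further as (s + 7)(s^2 + 2s + 5) = 0.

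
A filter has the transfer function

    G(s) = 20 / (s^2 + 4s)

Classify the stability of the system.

marginally stable

The denominator s^2 + 4s factors as s(s + 4), giving poles at s = 0, -4.
Since the simple pole(s) at s = 0 lie on the jω-axis with none in the right half-plane, the system is marginally stable.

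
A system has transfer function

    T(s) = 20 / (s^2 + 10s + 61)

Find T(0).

T(0) = 20/61 ≈ 0.3279

Set s = 0: T(0) = (20) / (61) = 20/61.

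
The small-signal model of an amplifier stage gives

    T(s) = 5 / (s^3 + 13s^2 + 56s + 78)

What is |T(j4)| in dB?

Substitute s = j4: numerator = 5, denominator = -130 + j160.
|T(j4)| = |5| / |-130 + j160| = 5 / 206.16 ≈ 0.02425.
In decibels: 20·log₁₀(0.02425) ≈ -32.3 dB.

|T(j4)|_dB ≈ -32.3 dB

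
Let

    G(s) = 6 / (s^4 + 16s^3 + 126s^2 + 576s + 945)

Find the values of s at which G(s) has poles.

s = -3 ± 6j, -7, -3

The poles are the roots of the denominator s^4 + 16s^3 + 126s^2 + 576s + 945 = 0.
Trying s = -7: the polynomial evaluates to 0, so (s + 7) is a factor.
Dividing out leaves s^3 + 9s^2 + 63s + 135 = 0.
This factors further as (s^2 + 6s + 45)(s + 3) = 0.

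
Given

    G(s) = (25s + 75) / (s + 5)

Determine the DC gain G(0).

Set s = 0: G(0) = (75) / (5) = 15.

G(0) = 15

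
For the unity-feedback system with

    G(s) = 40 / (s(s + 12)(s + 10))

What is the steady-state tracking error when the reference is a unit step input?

G(s) has one pole at the origin.
This is a Type 1 system; for a step input the steady-state error is zero.

e_ss = 0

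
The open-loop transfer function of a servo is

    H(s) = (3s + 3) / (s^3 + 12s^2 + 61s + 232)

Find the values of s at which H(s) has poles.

The poles are the roots of the denominator s^3 + 12s^2 + 61s + 232 = 0.
Trying s = -8: the polynomial evaluates to 0, so (s + 8) is a factor.
Dividing out leaves s^2 + 4s + 29 = 0.
The quadratic formula then gives s = -2 ± 5j.

s = -2 + 5j, -2 - 5j, -8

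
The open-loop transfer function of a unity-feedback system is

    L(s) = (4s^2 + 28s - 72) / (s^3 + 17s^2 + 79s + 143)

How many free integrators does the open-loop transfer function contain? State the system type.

Type 0

The denominator has no factor of s at the origin — no free integrator — so this is a Type 0 system.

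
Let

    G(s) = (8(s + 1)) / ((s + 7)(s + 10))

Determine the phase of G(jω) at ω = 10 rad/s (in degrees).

At s = j10: numerator = 8 + j80, denominator = -30 + j170.
∠G = ∠num − ∠den = 84.289° − (100.01°) = -15.72°.

∠G(j10) ≈ -15.72°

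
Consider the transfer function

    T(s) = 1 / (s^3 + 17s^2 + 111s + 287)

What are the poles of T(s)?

s = -5 + 4j, -5 - 4j, -7

The poles are the roots of the denominator s^3 + 17s^2 + 111s + 287 = 0.
Trying s = -7: the polynomial evaluates to 0, so (s + 7) is a factor.
Dividing out leaves s^2 + 10s + 41 = 0.
The quadratic formula then gives s = -5 ± 4j.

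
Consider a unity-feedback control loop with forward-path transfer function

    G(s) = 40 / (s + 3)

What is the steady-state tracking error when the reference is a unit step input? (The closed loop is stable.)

G(s) has no poles at the origin.
This is a Type 0 system. Kp = lim_{s→0} G(s) = 40/3.
e_ss = 1/(1 + Kp) = 1/(1 + 40/3) = 3/43 ≈ 0.06977.

e_ss = 0.06977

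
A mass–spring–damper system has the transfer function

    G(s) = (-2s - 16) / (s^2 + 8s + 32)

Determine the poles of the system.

s = -4 ± 4j

The poles are the roots of the denominator s^2 + 8s + 32 = 0.
Using the quadratic formula: s = (-8 ± √(-64))/2 = -4 ± 4j.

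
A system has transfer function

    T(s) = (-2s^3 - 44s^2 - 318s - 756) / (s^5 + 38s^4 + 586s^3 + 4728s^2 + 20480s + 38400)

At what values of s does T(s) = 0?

s = -7, -9, -6

Set the numerator to zero: -2s^3 - 44s^2 - 318s - 756 = 0, i.e. -2·(s^3 + 22s^2 + 159s + 378) = 0.
Factoring: (s + 7)(s + 9)(s + 6) = 0.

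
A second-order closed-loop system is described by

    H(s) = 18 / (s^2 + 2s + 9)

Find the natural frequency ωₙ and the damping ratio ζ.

Compare the denominator to the standard form s^2 + 2ζωₙs + ωₙ².
ωₙ² = 9, so ωₙ = 3 rad/s.
2ζωₙ = 2, so ζ = 2/(2·3) ≈ 0.3333.
With ζ = 0.3333 the response is underdamped.

ωₙ = 3 rad/s, ζ ≈ 0.3333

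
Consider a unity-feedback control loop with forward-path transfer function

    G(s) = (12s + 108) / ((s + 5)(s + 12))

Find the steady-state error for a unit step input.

G(s) has no poles at the origin.
This is a Type 0 system. Kp = lim_{s→0} G(s) = 108/60 = 9/5.
e_ss = 1/(1 + Kp) = 1/(1 + 9/5) = 5/14 ≈ 0.3571.

e_ss = 0.3571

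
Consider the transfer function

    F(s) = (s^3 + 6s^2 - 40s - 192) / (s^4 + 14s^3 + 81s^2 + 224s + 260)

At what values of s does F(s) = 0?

Set the numerator to zero: s^3 + 6s^2 - 40s - 192 = 0.
Factoring: (s - 6)(s + 8)(s + 4) = 0.

s = 6, -8, -4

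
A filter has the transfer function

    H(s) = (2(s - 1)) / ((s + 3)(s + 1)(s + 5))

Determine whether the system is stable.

stable

The poles can be read from the denominator factors: s = -3, -1, -5.
Since all poles lie strictly in the left half-plane, the system is stable.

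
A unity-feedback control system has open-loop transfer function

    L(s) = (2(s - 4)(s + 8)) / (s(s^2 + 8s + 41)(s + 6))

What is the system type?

The denominator has 1 factor of s at the origin (free integrator), so this is a Type 1 system.

Type 1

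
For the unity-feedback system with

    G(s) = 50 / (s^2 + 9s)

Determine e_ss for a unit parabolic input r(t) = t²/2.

G(s) has one pole at the origin.
This is a Type 1 system; Ka = lim_{s→0} s^2·G(s) = 0, so the steady-state error for a parabola input is infinite.

e_ss = ∞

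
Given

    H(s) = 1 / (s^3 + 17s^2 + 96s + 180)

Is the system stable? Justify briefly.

stable

The denominator s^3 + 17s^2 + 96s + 180 factors as (s + 5)(s + 6)^2, giving poles at s = -5, -6, -6.
Since all poles lie strictly in the left half-plane, the system is stable.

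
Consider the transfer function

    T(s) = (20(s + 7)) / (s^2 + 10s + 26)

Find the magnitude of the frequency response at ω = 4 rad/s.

|T(j4)| ≈ 3.911

Substitute s = j4: numerator = 140 + j80, denominator = 10 + j40.
|T(j4)| = |140 + j80| / |10 + j40| = 161.25 / 41.231 ≈ 3.911.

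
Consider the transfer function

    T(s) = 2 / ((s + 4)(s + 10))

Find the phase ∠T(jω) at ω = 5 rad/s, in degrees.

∠T(j5) ≈ -77.91°

At s = j5: numerator = 2, denominator = 15 + j70.
∠T = ∠num − ∠den = 0° − (77.905°) = -77.91°.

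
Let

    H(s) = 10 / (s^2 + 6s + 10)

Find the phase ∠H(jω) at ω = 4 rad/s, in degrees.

At s = j4: numerator = 10, denominator = -6 + j24.
∠H = ∠num − ∠den = 0° − (104.04°) = -104.0°.

∠H(j4) ≈ -104.0°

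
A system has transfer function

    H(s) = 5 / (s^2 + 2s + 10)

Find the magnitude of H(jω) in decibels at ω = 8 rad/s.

Substitute s = j8: numerator = 5, denominator = -54 + j16.
|H(j8)| = |5| / |-54 + j16| = 5 / 56.321 ≈ 0.08878.
In decibels: 20·log₁₀(0.08878) ≈ -21.0 dB.

|H(j8)|_dB ≈ -21.0 dB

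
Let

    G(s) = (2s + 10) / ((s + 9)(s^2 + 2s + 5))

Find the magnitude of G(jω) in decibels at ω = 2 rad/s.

|G(j2)|_dB ≈ -11.0 dB

Substitute s = j2: numerator = 10 + j4, denominator = 1 + j38.
|G(j2)| = |10 + j4| / |1 + j38| = 10.770 / 38.013 ≈ 0.2833.
In decibels: 20·log₁₀(0.2833) ≈ -11.0 dB.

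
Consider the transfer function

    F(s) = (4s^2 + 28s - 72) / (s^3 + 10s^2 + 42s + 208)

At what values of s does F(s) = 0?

Set the numerator to zero: 4s^2 + 28s - 72 = 0, i.e. 4·(s^2 + 7s - 18) = 0.
Factoring: (s + 9)(s - 2) = 0.

s = -9, 2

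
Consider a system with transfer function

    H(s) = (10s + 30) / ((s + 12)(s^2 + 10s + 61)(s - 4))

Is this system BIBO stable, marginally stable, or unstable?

unstable

The poles can be read from the denominator factors: s = -12, -5 + 6j, -5 - 6j, 4.
Since the pole(s) at s = 4 lie in the right half-plane, the system is unstable.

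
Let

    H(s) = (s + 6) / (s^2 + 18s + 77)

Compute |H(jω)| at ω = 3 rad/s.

|H(j3)| ≈ 0.07725

Substitute s = j3: numerator = 6 + j3, denominator = 68 + j54.
|H(j3)| = |6 + j3| / |68 + j54| = 6.7082 / 86.833 ≈ 0.07725.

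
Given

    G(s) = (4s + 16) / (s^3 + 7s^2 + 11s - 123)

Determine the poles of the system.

s = 3, -5 ± 4j

The poles are the roots of the denominator s^3 + 7s^2 + 11s - 123 = 0.
Trying s = 3: the polynomial evaluates to 0, so (s - 3) is a factor.
Dividing out leaves s^2 + 10s + 41 = 0.
The quadratic formula then gives s = -5 ± 4j.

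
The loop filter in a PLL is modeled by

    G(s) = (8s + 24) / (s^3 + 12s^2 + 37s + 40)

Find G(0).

G(0) = 3/5 ≈ 0.6000

Set s = 0: G(0) = (24) / (40) = 3/5.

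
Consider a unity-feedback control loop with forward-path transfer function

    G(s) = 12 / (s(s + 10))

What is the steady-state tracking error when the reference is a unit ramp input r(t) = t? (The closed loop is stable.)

G(s) has one pole at the origin.
This is a Type 1 system. Kv = lim_{s→0} s·G(s) = 12/10 = 6/5.
e_ss = 1/Kv = 1/(6/5) = 5/6 ≈ 0.8333.

e_ss = 0.8333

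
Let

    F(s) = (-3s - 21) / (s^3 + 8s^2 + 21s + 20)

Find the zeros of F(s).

Set the numerator to zero: -3s - 21 = 0, i.e. -3·(s + 7) = 0.
So s = -7.

s = -7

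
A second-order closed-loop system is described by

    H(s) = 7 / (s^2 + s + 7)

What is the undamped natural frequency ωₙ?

Compare the denominator to the standard form s^2 + 2ζωₙs + ωₙ².
ωₙ² = 7, so ωₙ = √7 ≈ 2.646 rad/s.

ωₙ ≈ 2.646 rad/s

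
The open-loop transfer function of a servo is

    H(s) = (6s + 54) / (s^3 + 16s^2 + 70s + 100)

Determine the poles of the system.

The poles are the roots of the denominator s^3 + 16s^2 + 70s + 100 = 0.
Trying s = -10: the polynomial evaluates to 0, so (s + 10) is a factor.
Dividing out leaves s^2 + 6s + 10 = 0.
The quadratic formula then gives s = -3 ± 1j.

s = -3 + j, -3 - j, -10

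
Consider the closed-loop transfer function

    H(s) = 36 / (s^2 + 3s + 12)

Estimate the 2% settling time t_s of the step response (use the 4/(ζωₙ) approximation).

Comparing s^2 + 3s + 12 to s^2 + 2ζωₙs + ωₙ²: ωₙ = √12 ≈ 3.464 rad/s and ζ = 3/(2·√12) ≈ 0.4330.
ζωₙ = 3/2 = 1.5, so t_s ≈ 4/(ζωₙ) = 4/1.5 ≈ 2.667 s.

t_s ≈ 2.667 s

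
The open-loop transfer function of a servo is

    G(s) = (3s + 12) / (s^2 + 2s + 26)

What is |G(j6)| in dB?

Substitute s = j6: numerator = 12 + j18, denominator = -10 + j12.
|G(j6)| = |12 + j18| / |-10 + j12| = 21.633 / 15.620 ≈ 1.385.
In decibels: 20·log₁₀(1.385) ≈ 2.83 dB.

|G(j6)|_dB ≈ 2.83 dB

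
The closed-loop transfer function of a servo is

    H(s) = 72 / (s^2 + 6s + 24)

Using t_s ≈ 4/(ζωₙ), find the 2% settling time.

t_s ≈ 1.333 s

Comparing s^2 + 6s + 24 to s^2 + 2ζωₙs + ωₙ²: ωₙ = √24 ≈ 4.899 rad/s and ζ = 6/(2·√24) ≈ 0.6124.
ζωₙ = 6/2 = 3, so t_s ≈ 4/(ζωₙ) = 4/3 ≈ 1.333 s.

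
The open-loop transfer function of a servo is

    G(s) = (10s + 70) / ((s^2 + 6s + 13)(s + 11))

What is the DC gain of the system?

Set s = 0: G(0) = (70) / (143) = 70/143.

G(0) = 70/143 ≈ 0.4895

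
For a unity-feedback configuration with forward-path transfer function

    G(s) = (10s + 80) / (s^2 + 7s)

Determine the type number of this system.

Type 1

Factor s from the denominator: s^2 + 7s = s·(s + 7).
There is 1 pole at the origin, so the system is Type 1.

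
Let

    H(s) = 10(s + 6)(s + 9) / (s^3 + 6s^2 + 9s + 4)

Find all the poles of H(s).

s = -1, -1, -4

The poles are the roots of the denominator s^3 + 6s^2 + 9s + 4 = 0.
Trying s = -1: the polynomial evaluates to 0, so (s + 1) is a factor.
Dividing out leaves s^2 + 5s + 4 = 0.
Factoring the quadratic: (s + 1)(s + 4) = 0.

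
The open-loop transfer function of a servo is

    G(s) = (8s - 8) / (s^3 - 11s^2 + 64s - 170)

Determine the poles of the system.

The poles are the roots of the denominator s^3 - 11s^2 + 64s - 170 = 0.
Trying s = 5: the polynomial evaluates to 0, so (s - 5) is a factor.
Dividing out leaves s^2 - 6s + 34 = 0.
The quadratic formula then gives s = 3 ± 5j.

s = 3 ± 5j, 5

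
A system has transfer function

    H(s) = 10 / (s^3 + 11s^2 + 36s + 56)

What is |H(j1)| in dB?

|H(j1)|_dB ≈ -15.1 dB

Substitute s = j1: numerator = 10, denominator = 45 + j35.
|H(j1)| = |10| / |45 + j35| = 10 / 57.009 ≈ 0.1754.
In decibels: 20·log₁₀(0.1754) ≈ -15.1 dB.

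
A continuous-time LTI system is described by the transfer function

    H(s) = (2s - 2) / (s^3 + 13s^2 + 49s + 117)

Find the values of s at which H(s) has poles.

The poles are the roots of the denominator s^3 + 13s^2 + 49s + 117 = 0.
Trying s = -9: the polynomial evaluates to 0, so (s + 9) is a factor.
Dividing out leaves s^2 + 4s + 13 = 0.
The quadratic formula then gives s = -2 ± 3j.

s = -2 + 3j, -2 - 3j, -9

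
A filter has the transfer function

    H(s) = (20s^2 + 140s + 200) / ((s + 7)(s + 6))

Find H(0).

Set s = 0: H(0) = (200) / (42) = 100/21.

H(0) = 100/21 ≈ 4.762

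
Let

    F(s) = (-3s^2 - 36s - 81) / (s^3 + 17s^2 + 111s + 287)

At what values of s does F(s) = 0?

Set the numerator to zero: -3s^2 - 36s - 81 = 0, i.e. -3·(s^2 + 12s + 27) = 0.
Factoring: (s + 9)(s + 3) = 0.

s = -9, -3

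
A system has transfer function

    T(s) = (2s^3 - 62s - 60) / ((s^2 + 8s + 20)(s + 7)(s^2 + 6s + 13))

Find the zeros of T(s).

s = 6, -1, -5

Set the numerator to zero: 2s^3 - 62s - 60 = 0, i.e. 2·(s^3 - 31s - 30) = 0.
Factoring: (s - 6)(s + 1)(s + 5) = 0.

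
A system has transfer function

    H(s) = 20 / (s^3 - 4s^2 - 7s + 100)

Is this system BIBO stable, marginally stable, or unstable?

unstable

The denominator s^3 - 4s^2 - 7s + 100 factors as (s + 4)(s^2 - 8s + 25), giving poles at s = -4, 4 ± 3j.
Since the pole(s) at s = 4 ± 3j lie in the right half-plane, the system is unstable.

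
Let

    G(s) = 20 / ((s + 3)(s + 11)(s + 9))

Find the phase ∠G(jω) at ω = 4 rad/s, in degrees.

∠G(j4) ≈ -97.08°

At s = j4: numerator = 20, denominator = -71 + j572.
∠G = ∠num − ∠den = 0° − (97.076°) = -97.08°.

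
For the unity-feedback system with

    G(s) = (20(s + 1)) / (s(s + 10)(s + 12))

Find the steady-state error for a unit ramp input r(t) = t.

e_ss = 6

G(s) has one pole at the origin.
This is a Type 1 system. Kv = lim_{s→0} s·G(s) = 20/120 = 1/6.
e_ss = 1/Kv = 1/(1/6) = 6.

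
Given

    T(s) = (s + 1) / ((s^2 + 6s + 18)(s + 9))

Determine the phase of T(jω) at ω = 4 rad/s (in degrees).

∠T(j4) ≈ -33.24°

At s = j4: numerator = 1 + j4, denominator = -78 + j224.
∠T = ∠num − ∠den = 75.964° − (109.20°) = -33.24°.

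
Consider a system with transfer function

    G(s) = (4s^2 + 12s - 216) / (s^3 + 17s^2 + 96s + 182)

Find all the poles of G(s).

The poles are the roots of the denominator s^3 + 17s^2 + 96s + 182 = 0.
Trying s = -7: the polynomial evaluates to 0, so (s + 7) is a factor.
Dividing out leaves s^2 + 10s + 26 = 0.
The quadratic formula then gives s = -5 ± 1j.

s = -5 ± j, -7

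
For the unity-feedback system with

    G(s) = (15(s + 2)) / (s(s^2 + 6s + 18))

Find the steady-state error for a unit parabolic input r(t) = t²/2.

e_ss = ∞

G(s) has one pole at the origin.
This is a Type 1 system; Ka = lim_{s→0} s^2·G(s) = 0, so the steady-state error for a parabola input is infinite.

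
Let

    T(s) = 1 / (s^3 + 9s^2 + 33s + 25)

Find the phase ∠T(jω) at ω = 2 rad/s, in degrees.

At s = j2: numerator = 1, denominator = -11 + j58.
∠T = ∠num − ∠den = 0° − (100.74°) = -100.7°.

∠T(j2) ≈ -100.7°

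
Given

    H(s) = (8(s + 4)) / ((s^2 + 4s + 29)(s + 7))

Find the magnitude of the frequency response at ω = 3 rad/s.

Substitute s = j3: numerator = 32 + j24, denominator = 104 + j144.
|H(j3)| = |32 + j24| / |104 + j144| = 40 / 177.63 ≈ 0.2252.

|H(j3)| ≈ 0.2252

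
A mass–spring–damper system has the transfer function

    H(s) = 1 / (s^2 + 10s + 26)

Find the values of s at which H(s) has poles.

s = -5 + j, -5 - j

The poles are the roots of the denominator s^2 + 10s + 26 = 0.
Using the quadratic formula: s = (-10 ± √(-4))/2 = -5 ± 1j.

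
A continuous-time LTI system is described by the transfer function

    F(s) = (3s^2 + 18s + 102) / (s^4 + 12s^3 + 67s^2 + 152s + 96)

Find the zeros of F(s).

s = -3 + 5j, -3 - 5j

Set the numerator to zero: 3s^2 + 18s + 102 = 0, i.e. 3·(s^2 + 6s + 34) = 0.
Factoring: (s^2 + 6s + 34) = 0.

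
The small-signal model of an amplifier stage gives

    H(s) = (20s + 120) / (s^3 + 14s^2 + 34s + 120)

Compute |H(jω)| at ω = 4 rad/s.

|H(j4)| ≈ 1.140

Substitute s = j4: numerator = 120 + j80, denominator = -104 + j72.
|H(j4)| = |120 + j80| / |-104 + j72| = 144.22 / 126.49 ≈ 1.140.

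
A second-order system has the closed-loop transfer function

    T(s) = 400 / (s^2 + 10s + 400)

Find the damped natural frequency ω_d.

Comparing s^2 + 10s + 400 to s^2 + 2ζωₙs + ωₙ²: ωₙ = 20 rad/s and ζ = 10/(2·20) = 0.25.
ζωₙ = 10/2 = 5, so ω_d = ωₙ√(1−ζ²) = √(ωₙ² − (ζωₙ)²) = √(400 − 5²) = √375 ≈ 19.36 rad/s.

ω_d ≈ 19.36 rad/s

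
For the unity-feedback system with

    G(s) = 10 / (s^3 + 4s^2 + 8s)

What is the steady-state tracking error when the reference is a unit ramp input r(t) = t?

e_ss = 0.8000

G(s) has one pole at the origin.
This is a Type 1 system. Kv = lim_{s→0} s·G(s) = 10/8 = 5/4.
e_ss = 1/Kv = 1/(5/4) = 4/5 ≈ 0.8000.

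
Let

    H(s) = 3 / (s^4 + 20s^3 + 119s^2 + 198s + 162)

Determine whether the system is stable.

The denominator s^4 + 20s^3 + 119s^2 + 198s + 162 factors as (s^2 + 2s + 2)(s + 9)^2, giving poles at s = -1 + j, -1 - j, -9, -9.
Since all poles lie strictly in the left half-plane, the system is stable.

stable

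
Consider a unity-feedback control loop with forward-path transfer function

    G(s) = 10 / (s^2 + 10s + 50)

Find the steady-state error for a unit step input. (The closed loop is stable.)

e_ss = 0.8333

G(s) has no poles at the origin.
This is a Type 0 system. Kp = lim_{s→0} G(s) = 10/50 = 1/5.
e_ss = 1/(1 + Kp) = 1/(1 + 1/5) = 5/6 ≈ 0.8333.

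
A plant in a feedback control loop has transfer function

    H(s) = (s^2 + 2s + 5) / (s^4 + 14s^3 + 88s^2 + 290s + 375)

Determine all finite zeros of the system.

Set the numerator to zero: s^2 + 2s + 5 = 0.
Factoring: (s^2 + 2s + 5) = 0.

s = -1 + 2j, -1 - 2j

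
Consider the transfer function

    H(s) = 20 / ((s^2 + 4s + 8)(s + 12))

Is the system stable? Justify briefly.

The poles can be read from the denominator factors: s = -2 ± 2j, -12.
Since all poles lie strictly in the left half-plane, the system is stable.

stable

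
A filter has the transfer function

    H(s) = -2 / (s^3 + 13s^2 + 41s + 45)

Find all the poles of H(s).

s = -2 + j, -2 - j, -9

The poles are the roots of the denominator s^3 + 13s^2 + 41s + 45 = 0.
Trying s = -9: the polynomial evaluates to 0, so (s + 9) is a factor.
Dividing out leaves s^2 + 4s + 5 = 0.
The quadratic formula then gives s = -2 ± 1j.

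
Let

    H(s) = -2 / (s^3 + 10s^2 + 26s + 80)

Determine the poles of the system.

The poles are the roots of the denominator s^3 + 10s^2 + 26s + 80 = 0.
Trying s = -8: the polynomial evaluates to 0, so (s + 8) is a factor.
Dividing out leaves s^2 + 2s + 10 = 0.
The quadratic formula then gives s = -1 ± 3j.

s = -1 ± 3j, -8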